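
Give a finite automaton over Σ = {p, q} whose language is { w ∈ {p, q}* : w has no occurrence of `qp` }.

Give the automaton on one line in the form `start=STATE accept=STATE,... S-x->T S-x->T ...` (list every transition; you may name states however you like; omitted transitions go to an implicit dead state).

This is the complement of 'contains `qp`'. Use the same substring-matching states — s0 through s2 holding how much of `qp` has just been matched — but flip the accepting set: everything except the trap s2 accepts.
With 3 states:
        p   q  
>* s0   s0  s1 
 * s1   s2  s1 
   s2   s2  s2 
(> = start, * = accepting)

start=s0 accept=s0,s1 s0-p->s0 s0-q->s1 s1-p->s2 s1-q->s1 s2-p->s2 s2-q->s2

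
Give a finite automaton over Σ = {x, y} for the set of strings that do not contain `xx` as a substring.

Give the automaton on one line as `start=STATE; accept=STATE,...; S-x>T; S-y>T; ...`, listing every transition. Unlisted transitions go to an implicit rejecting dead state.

start=q0; accept=q0,q1; q0-x>q1; q0-y>q0; q1-x>q2; q1-y>q0; q2-x>q2; q2-y>q2

Track partial matches of the forbidden pattern `xx`. State q2 is a dead state reached once `xx` has occurred; every other state accepts. q0 means no part of `xx` is currently matched.
A 3-state machine:
        x   y  
>* q0   q1  q0 
 * q1   q2  q0 
   q2   q2  q2 
(> = start, * = accepting)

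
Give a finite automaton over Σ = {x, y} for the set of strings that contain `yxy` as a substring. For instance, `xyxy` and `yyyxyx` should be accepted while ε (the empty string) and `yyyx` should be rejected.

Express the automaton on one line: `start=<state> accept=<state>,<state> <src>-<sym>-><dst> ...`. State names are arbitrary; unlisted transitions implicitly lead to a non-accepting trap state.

States s0..s2 record the length of the longest prefix of `yxy` that matches the current input suffix. Reaching s3 means `yxy` has been seen, and we stay there forever. Accept from s3.
        x   y  
>  s0   s0  s1 
   s1   s2  s1 
   s2   s0  s3 
 * s3   s3  s3 
(> = start, * = accepting)

start=s0 accept=s3 s0-x->s0 s0-y->s1 s1-x->s2 s1-y->s1 s2-x->s0 s2-y->s3 s3-x->s3 s3-y->s3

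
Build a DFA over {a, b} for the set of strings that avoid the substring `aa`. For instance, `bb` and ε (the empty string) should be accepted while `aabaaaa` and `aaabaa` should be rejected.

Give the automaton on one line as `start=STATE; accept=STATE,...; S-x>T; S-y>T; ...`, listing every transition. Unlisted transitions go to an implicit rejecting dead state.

start=S0; accept=S0,S1; S0-a>S1; S0-b>S0; S1-a>S2; S1-b>S0; S2-a>S2; S2-b>S2

Track partial matches of the forbidden pattern `aa`. State S2 is a dead state reached once `aa` has occurred; every other state accepts. S0 means no part of `aa` is currently matched.
With 3 states:
        a   b  
>* S0   S1  S0 
 * S1   S2  S0 
   S2   S2  S2 
(> = start, * = accepting)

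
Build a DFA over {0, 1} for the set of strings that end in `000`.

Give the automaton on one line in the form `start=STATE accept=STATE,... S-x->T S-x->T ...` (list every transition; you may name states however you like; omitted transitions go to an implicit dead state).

Let each state record the length of the longest suffix of the input read so far that is also a prefix of `000`. B means the last symbol is `0`; C means the last 2 symbols are `00`; D means the last 3 symbols are `000`. Accept only at D, where the string currently ends in `000`.
A 4-state machine:
       0  1 
>  A   B  A 
   B   C  A 
   C   D  A 
 * D   D  A 
(> = start, * = accepting)

start=A accept=D A-0->B A-1->A B-0->C B-1->A C-0->D C-1->A D-0->D D-1->A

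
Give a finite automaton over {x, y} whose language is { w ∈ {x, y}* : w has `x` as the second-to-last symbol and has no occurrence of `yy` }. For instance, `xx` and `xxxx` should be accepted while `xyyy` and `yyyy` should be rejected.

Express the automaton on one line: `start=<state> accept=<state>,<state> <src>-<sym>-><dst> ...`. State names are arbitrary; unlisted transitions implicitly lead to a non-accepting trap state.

Build one automaton per condition and run them in lockstep. One (7 states) tracks the last 2 symbols read; the other (3 states) tracks partial matches of the forbidden pattern `yy`. Each combined state is a pair, one component from each; accept when both components accept. Equivalent product states are then merged.
With 6 states:
        x   y  
>  q0   q1  q2 
   q1   q3  q4 
   q2   q1  q5 
 * q3   q3  q4 
 * q4   q1  q5 
   q5   q5  q5 
(> = start, * = accepting)

start=q0 accept=q3,q4 q0-x->q1 q0-y->q2 q1-x->q3 q1-y->q4 q2-x->q1 q2-y->q5 q3-x->q3 q3-y->q4 q4-x->q1 q4-y->q5 q5-x->q5 q5-y->q5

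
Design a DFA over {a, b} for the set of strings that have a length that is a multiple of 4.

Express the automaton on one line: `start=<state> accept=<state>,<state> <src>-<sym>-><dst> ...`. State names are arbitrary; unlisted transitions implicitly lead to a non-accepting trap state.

Only the length mod 4 matters, so use a 4-cycle: from any state, every input symbol moves to the next state, wrapping s3 back to s0. Mark s0 accepting.
4 states suffice.
        a   b  
>* s0   s1  s1 
   s1   s2  s2 
   s2   s3  s3 
   s3   s0  s0 
(> = start, * = accepting)

start=s0 accept=s0 s0-a->s1 s0-b->s1 s1-a->s2 s1-b->s2 s2-a->s3 s2-b->s3 s3-a->s0 s3-b->s0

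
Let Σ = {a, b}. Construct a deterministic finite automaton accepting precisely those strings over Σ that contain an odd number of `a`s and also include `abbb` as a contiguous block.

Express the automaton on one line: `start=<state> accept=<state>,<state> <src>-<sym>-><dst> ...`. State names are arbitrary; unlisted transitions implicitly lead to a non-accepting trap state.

start=q0 accept=q7 q0-a->q1 q0-b->q0 q1-a->q2 q1-b->q3 q2-a->q1 q2-b->q4 q3-a->q2 q3-b->q5 q4-a->q1 q4-b->q6 q5-a->q2 q5-b->q7 q6-a->q1 q6-b->q8 q7-a->q8 q7-b->q7 q8-a->q7 q8-b->q8

Run two small machines in parallel and take their product. The first has 2 states tracking the count of `a`s modulo 2; the second has 5 states tracking whether and how much of `abbb` has been seen. A product state is a pair (one from each), accepting exactly when both do.
        a   b  
>  q0   q1  q0 
   q1   q2  q3 
   q2   q1  q4 
   q3   q2  q5 
   q4   q1  q6 
   q5   q2  q7 
   q6   q1  q8 
 * q7   q8  q7 
   q8   q7  q8 
(> = start, * = accepting)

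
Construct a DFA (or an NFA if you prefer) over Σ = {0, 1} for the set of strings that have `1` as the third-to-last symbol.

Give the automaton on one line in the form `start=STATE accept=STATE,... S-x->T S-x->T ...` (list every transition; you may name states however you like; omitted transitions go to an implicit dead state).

Because acceptance depends on a position counted from the end, the machine has to buffer the most recent 3 symbols. Make each state the string of the last up-to-3 symbols read; on input `x` shift the window left and append `x`. Accept when the buffered window has length 3 and begins with `1`.
          0    1  
>  s0     s1   s2 
   s1     s3   s4 
   s2     s5   s6 
   s3     s7   s8 
   s4     s9  s10 
   s5    s11  s12 
   s6    s13  s14 
   s7     s7   s8 
   s8     s9  s10 
   s9    s11  s12 
   s10   s13  s14 
 * s11    s7   s8 
 * s12    s9  s10 
 * s13   s11  s12 
 * s14   s13  s14 
(> = start, * = accepting)

start=s0 accept=s11,s12,s13,s14 s0-0->s1 s0-1->s2 s1-0->s3 s1-1->s4 s2-0->s5 s2-1->s6 s3-0->s7 s3-1->s8 s4-0->s9 s4-1->s10 s5-0->s11 s5-1->s12 s6-0->s13 s6-1->s14 s7-0->s7 s7-1->s8 s8-0->s9 s8-1->s10 s9-0->s11 s9-1->s12 s10-0->s13 s10-1->s14 s11-0->s7 s11-1->s8 s12-0->s9 s12-1->s10 s13-0->s11 s13-1->s12 s14-0->s13 s14-1->s14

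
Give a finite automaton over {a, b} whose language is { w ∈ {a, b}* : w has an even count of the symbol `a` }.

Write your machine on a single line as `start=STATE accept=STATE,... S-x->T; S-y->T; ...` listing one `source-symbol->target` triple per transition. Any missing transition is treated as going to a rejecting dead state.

start=q0; accept=q0; q0-a->q1; q0-b->q0; q1-a->q0; q1-b->q1

The only thing that matters is how many `a`s have appeared, reduced mod 2. Use one state per residue: q0 for 0, …, q1 for 1. Reading `a` moves to the next residue; anything else stays put. q0 is accepting.
        a   b  
>* q0   q1  q0 
   q1   q0  q1 
(> = start, * = accepting)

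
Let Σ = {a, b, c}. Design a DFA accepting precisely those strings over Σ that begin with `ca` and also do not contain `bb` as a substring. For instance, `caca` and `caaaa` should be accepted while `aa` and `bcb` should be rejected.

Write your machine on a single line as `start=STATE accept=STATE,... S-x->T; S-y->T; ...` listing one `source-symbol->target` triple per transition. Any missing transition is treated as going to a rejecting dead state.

Build one automaton per condition and run them in lockstep. The first has 4 states tracking whether the input so far still matches the prefix `ca`; the second has 3 states tracking partial matches of the forbidden pattern `bb`. A product state is a pair (one from each), accepting exactly when both do. Minimizing collapses redundant product states.
        a   b   c  
>  q0   q1  q1  q2 
   q1   q1  q1  q1 
   q2   q3  q1  q1 
 * q3   q3  q4  q3 
 * q4   q3  q1  q3 
(> = start, * = accepting)

start=q0; accept=q3,q4; q0-a->q1; q0-b->q1; q0-c->q2; q1-a->q1; q1-b->q1; q1-c->q1; q2-a->q3; q2-b->q1; q2-c->q1; q3-a->q3; q3-b->q4; q3-c->q3; q4-a->q3; q4-b->q1; q4-c->q3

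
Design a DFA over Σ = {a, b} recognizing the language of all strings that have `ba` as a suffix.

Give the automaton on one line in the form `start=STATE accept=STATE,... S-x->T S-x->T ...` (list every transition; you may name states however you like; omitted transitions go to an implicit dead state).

Let each state record the length of the longest suffix of the input read so far that is also a prefix of `ba`. s1 means the last symbol is `b`; s2 means the last 2 symbols are `ba`. Accept only at s2, where the string currently ends in `ba`.
With 3 states:
        a   b  
>  s0   s0  s1 
   s1   s2  s1 
 * s2   s0  s1 
(> = start, * = accepting)

start=s0 accept=s2 s0-a->s0 s0-b->s1 s1-a->s2 s1-b->s1 s2-a->s0 s2-b->s1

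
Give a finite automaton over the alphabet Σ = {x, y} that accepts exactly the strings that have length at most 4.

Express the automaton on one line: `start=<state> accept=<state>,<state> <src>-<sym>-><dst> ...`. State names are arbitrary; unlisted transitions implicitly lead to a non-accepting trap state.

start=q0 accept=q0,q1,q2,q3,q4 q0-x->q1 q0-y->q1 q1-x->q2 q1-y->q2 q2-x->q3 q2-y->q3 q3-x->q4 q3-y->q4 q4-x->q5 q4-y->q5 q5-x->q5 q5-y->q5

We only need to distinguish lengths 0, 1, …, 4, and '>4'. Chain q0 → q1 → q2 → q3 → q4 → q5 on every symbol, with q5 looping. Accepting states: {q0, q1, q2, q3, q4}.
A 6-state machine:
        x   y  
>* q0   q1  q1 
 * q1   q2  q2 
 * q2   q3  q3 
 * q3   q4  q4 
 * q4   q5  q5 
   q5   q5  q5 
(> = start, * = accepting)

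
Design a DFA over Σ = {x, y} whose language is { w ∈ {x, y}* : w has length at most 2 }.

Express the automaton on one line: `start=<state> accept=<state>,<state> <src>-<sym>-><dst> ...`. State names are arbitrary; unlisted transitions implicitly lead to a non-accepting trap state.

We only need to distinguish lengths 0, 1, …, 2, and '>2'. Chain A → B → C → D on every symbol, with D looping. Accepting states: {A, B, C}.
With 4 states:
       x  y 
>* A   B  B 
 * B   C  C 
 * C   D  D 
   D   D  D 
(> = start, * = accepting)

start=A accept=A,B,C A-x->B A-y->B B-x->C B-y->C C-x->D C-y->D D-x->D D-y->D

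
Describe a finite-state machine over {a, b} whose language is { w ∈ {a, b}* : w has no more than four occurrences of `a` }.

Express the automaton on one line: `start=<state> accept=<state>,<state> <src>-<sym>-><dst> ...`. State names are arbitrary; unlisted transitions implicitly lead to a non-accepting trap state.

start=q0 accept=q0,q1,q2,q3,q4 q0-a->q1 q0-b->q0 q1-a->q2 q1-b->q1 q2-a->q3 q2-b->q2 q3-a->q4 q3-b->q3 q4-a->q5 q4-b->q4 q5-a->q5 q5-b->q5

Only the number of `a`s matters, and only up to 5. Make a chain q0 → q1 → q2 → q3 → q4 → q5 advanced by each `a` (with q5 absorbing); every other symbol self-loops. The accepting set is {q0, q1, q2, q3, q4}.
With 6 states:
        a   b  
>* q0   q1  q0 
 * q1   q2  q1 
 * q2   q3  q2 
 * q3   q4  q3 
 * q4   q5  q4 
   q5   q5  q5 
(> = start, * = accepting)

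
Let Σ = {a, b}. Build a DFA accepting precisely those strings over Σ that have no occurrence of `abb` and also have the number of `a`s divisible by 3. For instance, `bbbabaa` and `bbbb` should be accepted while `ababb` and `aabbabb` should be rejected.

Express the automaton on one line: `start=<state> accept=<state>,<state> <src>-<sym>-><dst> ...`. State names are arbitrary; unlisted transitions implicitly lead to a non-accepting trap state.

Run two small machines in parallel and take their product. The first has 4 states tracking partial matches of the forbidden pattern `abb`; the second has 3 states tracking the count of `a`s modulo 3. A product state is a pair (one from each), accepting exactly when both do. After merging equivalent states the machine shrinks.
        a   b  
>* q0   q1  q0 
   q1   q2  q3 
   q2   q4  q5 
   q3   q2  q6 
 * q4   q1  q7 
   q5   q4  q6 
   q6   q6  q6 
 * q7   q1  q6 
(> = start, * = accepting)

start=q0 accept=q0,q4,q7 q0-a->q1 q0-b->q0 q1-a->q2 q1-b->q3 q2-a->q4 q2-b->q5 q3-a->q2 q3-b->q6 q4-a->q1 q4-b->q7 q5-a->q4 q5-b->q6 q6-a->q6 q6-b->q6 q7-a->q1 q7-b->q6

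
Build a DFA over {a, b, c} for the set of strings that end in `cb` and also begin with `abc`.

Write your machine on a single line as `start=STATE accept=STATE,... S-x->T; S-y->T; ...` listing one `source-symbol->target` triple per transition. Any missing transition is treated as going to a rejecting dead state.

start=q0; accept=q8; q0-a->q1; q0-b->q2; q0-c->q3; q1-a->q2; q1-b->q4; q1-c->q3; q2-a->q2; q2-b->q2; q2-c->q3; q3-a->q2; q3-b->q5; q3-c->q3; q4-a->q2; q4-b->q2; q4-c->q6; q5-a->q2; q5-b->q2; q5-c->q3; q6-a->q7; q6-b->q8; q6-c->q6; q7-a->q7; q7-b->q7; q7-c->q6; q8-a->q7; q8-b->q7; q8-c->q6

Build one automaton per condition and run them in lockstep. One (3 states) tracks how much of the suffix `cb` has currently been matched; the other (5 states) tracks whether the input so far still matches the prefix `abc`. Each combined state is a pair, one component from each; accept when both components accept.
        a   b   c  
>  q0   q1  q2  q3 
   q1   q2  q4  q3 
   q2   q2  q2  q3 
   q3   q2  q5  q3 
   q4   q2  q2  q6 
   q5   q2  q2  q3 
   q6   q7  q8  q6 
   q7   q7  q7  q6 
 * q8   q7  q7  q6 
(> = start, * = accepting)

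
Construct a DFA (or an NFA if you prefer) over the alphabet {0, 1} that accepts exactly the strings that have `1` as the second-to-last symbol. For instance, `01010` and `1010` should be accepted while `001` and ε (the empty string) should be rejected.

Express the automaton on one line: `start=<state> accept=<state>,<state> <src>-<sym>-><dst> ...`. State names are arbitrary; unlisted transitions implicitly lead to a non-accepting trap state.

A DFA must remember the last 2 symbols (since which symbol is second-to-last isn't known until the input ends). Use one state per possible window of the last ≤2 symbols; accept from those whose window starts with `1`.
7 states suffice.
        0   1  
>  q0   q1  q2 
   q1   q3  q4 
   q2   q5  q6 
   q3   q3  q4 
   q4   q5  q6 
 * q5   q3  q4 
 * q6   q5  q6 
(> = start, * = accepting)

start=q0 accept=q5,q6 q0-0->q1 q0-1->q2 q1-0->q3 q1-1->q4 q2-0->q5 q2-1->q6 q3-0->q3 q3-1->q4 q4-0->q5 q4-1->q6 q5-0->q3 q5-1->q4 q6-0->q5 q6-1->q6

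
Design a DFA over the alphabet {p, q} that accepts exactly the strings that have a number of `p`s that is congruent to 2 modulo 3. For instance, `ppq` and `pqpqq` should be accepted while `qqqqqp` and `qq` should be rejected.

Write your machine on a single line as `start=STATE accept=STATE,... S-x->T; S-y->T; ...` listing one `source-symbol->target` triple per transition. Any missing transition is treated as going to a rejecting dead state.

start=S0; accept=S2; S0-p->S1; S0-q->S0; S1-p->S2; S1-q->S1; S2-p->S0; S2-q->S2

The only thing that matters is how many `p`s have appeared, reduced mod 3. Use one state per residue: S0 for 0, …, S2 for 2. Reading `p` moves to the next residue; anything else stays put. S2 is accepting.
        p   q  
>  S0   S1  S0 
   S1   S2  S1 
 * S2   S0  S2 
(> = start, * = accepting)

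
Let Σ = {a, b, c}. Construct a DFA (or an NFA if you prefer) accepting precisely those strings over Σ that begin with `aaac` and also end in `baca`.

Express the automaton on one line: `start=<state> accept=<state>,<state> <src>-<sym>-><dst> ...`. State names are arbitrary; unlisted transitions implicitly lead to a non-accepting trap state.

start=q0 accept=q9 q0-a->q1 q0-b->q2 q0-c->q2 q1-a->q3 q1-b->q2 q1-c->q2 q2-a->q2 q2-b->q2 q2-c->q2 q3-a->q4 q3-b->q2 q3-c->q2 q4-a->q2 q4-b->q2 q4-c->q5 q5-a->q5 q5-b->q6 q5-c->q5 q6-a->q7 q6-b->q6 q6-c->q5 q7-a->q5 q7-b->q6 q7-c->q8 q8-a->q9 q8-b->q6 q8-c->q5 q9-a->q5 q9-b->q6 q9-c->q5

Run two small machines in parallel and take their product. One (6 states) tracks whether the input so far still matches the prefix `aaac`; the other (5 states) tracks how much of the suffix `baca` has currently been matched. Each combined state is a pair, one component from each; accept when both components accept. After merging equivalent states the machine shrinks.
        a   b   c  
>  q0   q1  q2  q2 
   q1   q3  q2  q2 
   q2   q2  q2  q2 
   q3   q4  q2  q2 
   q4   q2  q2  q5 
   q5   q5  q6  q5 
   q6   q7  q6  q5 
   q7   q5  q6  q8 
   q8   q9  q6  q5 
 * q9   q5  q6  q5 
(> = start, * = accepting)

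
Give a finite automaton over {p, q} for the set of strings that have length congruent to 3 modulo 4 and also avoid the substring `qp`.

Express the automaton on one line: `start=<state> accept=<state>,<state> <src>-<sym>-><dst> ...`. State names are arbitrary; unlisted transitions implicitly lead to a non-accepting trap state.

Build one automaton per condition and run them in lockstep. The first has 4 states tracking the input length modulo 4; the second has 3 states tracking partial matches of the forbidden pattern `qp`. A product state is a pair (one from each), accepting exactly when both do. Minimizing collapses redundant product states.
9 states suffice.
        p   q  
>  S0   S1  S2 
   S1   S3  S4 
   S2   S5  S4 
   S3   S6  S7 
   S4   S5  S7 
   S5   S5  S5 
 * S6   S0  S8 
 * S7   S5  S8 
   S8   S5  S2 
(> = start, * = accepting)

start=S0 accept=S6,S7 S0-p->S1 S0-q->S2 S1-p->S3 S1-q->S4 S2-p->S5 S2-q->S4 S3-p->S6 S3-q->S7 S4-p->S5 S4-q->S7 S5-p->S5 S5-q->S5 S6-p->S0 S6-q->S8 S7-p->S5 S7-q->S8 S8-p->S5 S8-q->S2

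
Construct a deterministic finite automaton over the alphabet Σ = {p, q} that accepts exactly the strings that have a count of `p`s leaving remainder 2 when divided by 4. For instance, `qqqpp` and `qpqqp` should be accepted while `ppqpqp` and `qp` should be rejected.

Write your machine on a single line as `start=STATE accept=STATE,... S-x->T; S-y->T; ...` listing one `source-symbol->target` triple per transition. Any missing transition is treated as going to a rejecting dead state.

The only thing that matters is how many `p`s have appeared, reduced mod 4. Use one state per residue: A for 0, …, D for 3. Reading `p` moves to the next residue; anything else stays put. C is accepting.
       p  q 
>  A   B  A 
   B   C  B 
 * C   D  C 
   D   A  D 
(> = start, * = accepting)

start=A; accept=C; A-p->B; A-q->A; B-p->C; B-q->B; C-p->D; C-q->C; D-p->A; D-q->D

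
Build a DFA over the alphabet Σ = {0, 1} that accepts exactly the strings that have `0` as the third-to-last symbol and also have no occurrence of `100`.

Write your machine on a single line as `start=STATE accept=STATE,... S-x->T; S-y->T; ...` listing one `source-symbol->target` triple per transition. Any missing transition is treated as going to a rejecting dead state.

start=s0; accept=s6,s7,s8,s9; s0-0->s1; s0-1->s2; s1-0->s3; s1-1->s4; s2-0->s5; s2-1->s2; s3-0->s6; s3-1->s7; s4-0->s8; s4-1->s9; s5-0->s10; s5-1->s4; s6-0->s6; s6-1->s7; s7-0->s8; s7-1->s9; s8-0->s10; s8-1->s4; s9-0->s5; s9-1->s2; s10-0->s10; s10-1->s10

Run two small machines in parallel and take their product. One (15 states) tracks the last 3 symbols read; the other (4 states) tracks partial matches of the forbidden pattern `100`. Each combined state is a pair, one component from each; accept when both components accept. After merging equivalent states the machine shrinks.
An 11-state machine:
          0    1  
>  s0     s1   s2 
   s1     s3   s4 
   s2     s5   s2 
   s3     s6   s7 
   s4     s8   s9 
   s5    s10   s4 
 * s6     s6   s7 
 * s7     s8   s9 
 * s8    s10   s4 
 * s9     s5   s2 
   s10   s10  s10 
(> = start, * = accepting)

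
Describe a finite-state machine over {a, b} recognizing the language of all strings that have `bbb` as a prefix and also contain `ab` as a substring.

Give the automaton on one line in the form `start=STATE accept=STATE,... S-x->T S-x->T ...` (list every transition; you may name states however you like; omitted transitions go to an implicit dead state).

start=s0 accept=s6 s0-a->s1 s0-b->s2 s1-a->s1 s1-b->s1 s2-a->s1 s2-b->s3 s3-a->s1 s3-b->s4 s4-a->s5 s4-b->s4 s5-a->s5 s5-b->s6 s6-a->s6 s6-b->s6

Run two small machines in parallel and take their product. One (5 states) tracks whether the input so far still matches the prefix `bbb`; the other (3 states) tracks whether and how much of `ab` has been seen. Each combined state is a pair, one component from each; accept when both components accept. Equivalent product states are then merged.
7 states suffice.
        a   b  
>  s0   s1  s2 
   s1   s1  s1 
   s2   s1  s3 
   s3   s1  s4 
   s4   s5  s4 
   s5   s5  s6 
 * s6   s6  s6 
(> = start, * = accepting)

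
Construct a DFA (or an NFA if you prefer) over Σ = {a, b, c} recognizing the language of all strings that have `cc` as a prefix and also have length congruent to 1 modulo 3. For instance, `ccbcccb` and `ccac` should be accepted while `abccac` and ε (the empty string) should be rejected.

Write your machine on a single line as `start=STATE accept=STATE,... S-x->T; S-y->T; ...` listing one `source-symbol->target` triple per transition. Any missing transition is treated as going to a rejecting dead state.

Handle the two conditions separately and then intersect. The first has 4 states tracking whether the input so far still matches the prefix `cc`; the second has 3 states tracking the input length modulo 3. A product state is a pair (one from each), accepting exactly when both do.
An 8-state machine:
        a   b   c  
>  q0   q1  q1  q2 
   q1   q3  q3  q3 
   q2   q3  q3  q4 
   q3   q5  q5  q5 
   q4   q6  q6  q6 
   q5   q1  q1  q1 
   q6   q7  q7  q7 
 * q7   q4  q4  q4 
(> = start, * = accepting)

start=q0; accept=q7; q0-a->q1; q0-b->q1; q0-c->q2; q1-a->q3; q1-b->q3; q1-c->q3; q2-a->q3; q2-b->q3; q2-c->q4; q3-a->q5; q3-b->q5; q3-c->q5; q4-a->q6; q4-b->q6; q4-c->q6; q5-a->q1; q5-b->q1; q5-c->q1; q6-a->q7; q6-b->q7; q6-c->q7; q7-a->q4; q7-b->q4; q7-c->q4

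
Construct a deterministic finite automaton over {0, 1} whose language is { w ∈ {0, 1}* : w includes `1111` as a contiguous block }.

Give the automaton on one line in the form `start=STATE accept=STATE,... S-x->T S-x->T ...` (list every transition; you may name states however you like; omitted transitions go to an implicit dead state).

start=s0 accept=s4 s0-0->s0 s0-1->s1 s1-0->s0 s1-1->s2 s2-0->s0 s2-1->s3 s3-0->s0 s3-1->s4 s4-0->s4 s4-1->s4

States s0..s3 record the length of the longest prefix of `1111` that matches the current input suffix. Reaching s4 means `1111` has been seen, and we stay there forever. Accept from s4.
With 5 states:
        0   1  
>  s0   s0  s1 
   s1   s0  s2 
   s2   s0  s3 
   s3   s0  s4 
 * s4   s4  s4 
(> = start, * = accepting)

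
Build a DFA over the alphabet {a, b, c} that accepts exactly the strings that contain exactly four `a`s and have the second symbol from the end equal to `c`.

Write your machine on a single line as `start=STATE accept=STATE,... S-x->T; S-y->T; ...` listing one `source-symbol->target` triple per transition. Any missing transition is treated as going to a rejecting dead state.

Handle the two conditions separately and then intersect. The first has 6 states tracking the count of `a`s, saturating at 5; the second has 13 states tracking the last 2 symbols read. A product state is a pair (one from each), accepting exactly when both do. Minimizing collapses redundant product states.
A 10-state machine:
        a   b   c  
>  s0   s1  s0  s0 
   s1   s2  s1  s1 
   s2   s3  s2  s2 
   s3   s4  s3  s5 
   s4   s6  s4  s7 
   s5   s8  s3  s5 
   s6   s6  s6  s6 
   s7   s6  s8  s9 
 * s8   s6  s4  s7 
 * s9   s6  s8  s9 
(> = start, * = accepting)

start=s0; accept=s8,s9; s0-a->s1; s0-b->s0; s0-c->s0; s1-a->s2; s1-b->s1; s1-c->s1; s2-a->s3; s2-b->s2; s2-c->s2; s3-a->s4; s3-b->s3; s3-c->s5; s4-a->s6; s4-b->s4; s4-c->s7; s5-a->s8; s5-b->s3; s5-c->s5; s6-a->s6; s6-b->s6; s6-c->s6; s7-a->s6; s7-b->s8; s7-c->s9; s8-a->s6; s8-b->s4; s8-c->s7; s9-a->s6; s9-b->s8; s9-c->s9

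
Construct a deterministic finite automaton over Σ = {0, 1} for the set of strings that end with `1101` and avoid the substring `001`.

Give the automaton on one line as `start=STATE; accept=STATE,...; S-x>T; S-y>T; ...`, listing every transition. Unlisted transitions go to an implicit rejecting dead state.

Handle the two conditions separately and then intersect. The first has 5 states tracking how much of the suffix `1101` has currently been matched; the second has 4 states tracking partial matches of the forbidden pattern `001`. A product state is a pair (one from each), accepting exactly when both do. After merging equivalent states the machine shrinks.
A 7-state machine:
        0   1  
>  q0   q1  q2 
   q1   q3  q2 
   q2   q1  q4 
   q3   q3  q3 
   q4   q5  q4 
   q5   q3  q6 
 * q6   q1  q4 
(> = start, * = accepting)

start=q0; accept=q6; q0-0>q1; q0-1>q2; q1-0>q3; q1-1>q2; q2-0>q1; q2-1>q4; q3-0>q3; q3-1>q3; q4-0>q5; q4-1>q4; q5-0>q3; q5-1>q6; q6-0>q1; q6-1>q4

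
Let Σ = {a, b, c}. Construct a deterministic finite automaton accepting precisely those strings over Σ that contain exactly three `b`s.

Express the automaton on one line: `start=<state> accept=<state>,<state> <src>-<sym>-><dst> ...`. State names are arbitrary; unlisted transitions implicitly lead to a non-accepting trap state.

start=q0 accept=q3 q0-a->q0 q0-b->q1 q0-c->q0 q1-a->q1 q1-b->q2 q1-c->q1 q2-a->q2 q2-b->q3 q2-c->q2 q3-a->q3 q3-b->q4 q3-c->q3 q4-a->q4 q4-b->q4 q4-c->q4

Only the number of `b`s matters, and only up to 4. Make a chain q0 → q1 → q2 → q3 → q4 advanced by each `b` (with q4 absorbing); every other symbol self-loops. The accepting set is {q3}.
5 states suffice.
        a   b   c  
>  q0   q0  q1  q0 
   q1   q1  q2  q1 
   q2   q2  q3  q2 
 * q3   q3  q4  q3 
   q4   q4  q4  q4 
(> = start, * = accepting)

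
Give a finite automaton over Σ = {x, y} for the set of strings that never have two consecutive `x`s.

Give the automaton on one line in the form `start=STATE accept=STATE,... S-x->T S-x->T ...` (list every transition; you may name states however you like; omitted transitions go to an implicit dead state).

start=A accept=A,B A-x->B A-y->A B-x->C B-y->A C-x->C C-y->C

Track partial matches of the forbidden pattern `xx`. State C is a dead state reached once `xx` has occurred; every other state accepts. A means no part of `xx` is currently matched.
3 states suffice.
       x  y 
>* A   B  A 
 * B   C  A 
   C   C  C 
(> = start, * = accepting)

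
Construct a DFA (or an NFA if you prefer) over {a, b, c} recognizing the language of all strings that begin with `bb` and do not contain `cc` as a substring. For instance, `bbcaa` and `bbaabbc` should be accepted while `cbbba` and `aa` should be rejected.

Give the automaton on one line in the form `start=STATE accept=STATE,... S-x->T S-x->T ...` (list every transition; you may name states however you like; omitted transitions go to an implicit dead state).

start=q0 accept=q4,q6 q0-a->q1 q0-b->q2 q0-c->q3 q1-a->q1 q1-b->q1 q1-c->q3 q2-a->q1 q2-b->q4 q2-c->q3 q3-a->q1 q3-b->q1 q3-c->q5 q4-a->q4 q4-b->q4 q4-c->q6 q5-a->q5 q5-b->q5 q5-c->q5 q6-a->q4 q6-b->q4 q6-c->q7 q7-a->q7 q7-b->q7 q7-c->q7

Handle the two conditions separately and then intersect. One (4 states) tracks whether the input so far still matches the prefix `bb`; the other (3 states) tracks partial matches of the forbidden pattern `cc`. Each combined state is a pair, one component from each; accept when both components accept.
8 states suffice.
        a   b   c  
>  q0   q1  q2  q3 
   q1   q1  q1  q3 
   q2   q1  q4  q3 
   q3   q1  q1  q5 
 * q4   q4  q4  q6 
   q5   q5  q5  q5 
 * q6   q4  q4  q7 
   q7   q7  q7  q7 
(> = start, * = accepting)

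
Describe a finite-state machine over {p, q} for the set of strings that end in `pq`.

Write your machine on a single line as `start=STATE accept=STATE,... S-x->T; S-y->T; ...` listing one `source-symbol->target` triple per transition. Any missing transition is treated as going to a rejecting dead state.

start=s0; accept=s2; s0-p->s1; s0-q->s0; s1-p->s1; s1-q->s2; s2-p->s1; s2-q->s0

Let each state record the length of the longest suffix of the input read so far that is also a prefix of `pq`. s1 means the last symbol is `p`; s2 means the last 2 symbols are `pq`. Accept only at s2, where the string currently ends in `pq`.
A 3-state machine:
        p   q  
>  s0   s1  s0 
   s1   s1  s2 
 * s2   s1  s0 
(> = start, * = accepting)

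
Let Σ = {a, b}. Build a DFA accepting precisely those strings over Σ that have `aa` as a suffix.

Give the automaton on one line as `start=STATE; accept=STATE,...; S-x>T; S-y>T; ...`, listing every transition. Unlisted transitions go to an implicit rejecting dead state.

Remember how much of `aa` the current input suffix matches. State S0 means no match yet; S1 means the last symbol is `a`; S2 means the last 2 symbols are `aa`. Only S2 accepts. On a mismatch, fall back to the longest proper suffix that is still a prefix of `aa`.
With 3 states:
        a   b  
>  S0   S1  S0 
   S1   S2  S0 
 * S2   S2  S0 
(> = start, * = accepting)

start=S0; accept=S2; S0-a>S1; S0-b>S0; S1-a>S2; S1-b>S0; S2-a>S2; S2-b>S0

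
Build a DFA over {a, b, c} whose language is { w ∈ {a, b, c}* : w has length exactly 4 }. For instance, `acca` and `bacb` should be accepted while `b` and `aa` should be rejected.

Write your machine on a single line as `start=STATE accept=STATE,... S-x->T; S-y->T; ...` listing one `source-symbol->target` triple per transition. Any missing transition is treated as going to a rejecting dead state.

start=q0; accept=q4; q0-a->q1; q0-b->q1; q0-c->q1; q1-a->q2; q1-b->q2; q1-c->q2; q2-a->q3; q2-b->q3; q2-c->q3; q3-a->q4; q3-b->q4; q3-c->q4; q4-a->q5; q4-b->q5; q4-c->q5; q5-a->q5; q5-b->q5; q5-c->q5

We only need to distinguish lengths 0, 1, …, 4, and '>4'. Chain q0 → q1 → q2 → q3 → q4 → q5 on every symbol, with q5 looping. Accepting states: {q4}.
6 states suffice.
        a   b   c  
>  q0   q1  q1  q1 
   q1   q2  q2  q2 
   q2   q3  q3  q3 
   q3   q4  q4  q4 
 * q4   q5  q5  q5 
   q5   q5  q5  q5 
(> = start, * = accepting)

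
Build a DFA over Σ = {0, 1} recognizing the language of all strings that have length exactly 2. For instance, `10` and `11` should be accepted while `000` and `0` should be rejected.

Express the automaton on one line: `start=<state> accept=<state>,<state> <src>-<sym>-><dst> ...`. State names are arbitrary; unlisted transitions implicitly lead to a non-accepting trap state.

start=S0 accept=S2 S0-0->S1 S0-1->S1 S1-0->S2 S1-1->S2 S2-0->S3 S2-1->S3 S3-0->S3 S3-1->S3

We only need to distinguish lengths 0, 1, …, 2, and '>2'. Chain S0 → S1 → S2 → S3 on every symbol, with S3 looping. Accepting states: {S2}.
A 4-state machine:
        0   1  
>  S0   S1  S1 
   S1   S2  S2 
 * S2   S3  S3 
   S3   S3  S3 
(> = start, * = accepting)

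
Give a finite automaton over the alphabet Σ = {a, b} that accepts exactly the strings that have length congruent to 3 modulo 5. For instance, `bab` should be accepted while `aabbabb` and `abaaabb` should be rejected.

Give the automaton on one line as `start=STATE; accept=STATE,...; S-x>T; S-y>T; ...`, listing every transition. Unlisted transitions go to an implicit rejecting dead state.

start=s0; accept=s3; s0-a>s1; s0-b>s1; s1-a>s2; s1-b>s2; s2-a>s3; s2-b>s3; s3-a>s4; s3-b>s4; s4-a>s0; s4-b>s0

Count input length modulo 5: every symbol advances one step around the cycle s0 → s1 → s2 → s3 → s4 → s0. Accept at s3.
5 states suffice.
        a   b  
>  s0   s1  s1 
   s1   s2  s2 
   s2   s3  s3 
 * s3   s4  s4 
   s4   s0  s0 
(> = start, * = accepting)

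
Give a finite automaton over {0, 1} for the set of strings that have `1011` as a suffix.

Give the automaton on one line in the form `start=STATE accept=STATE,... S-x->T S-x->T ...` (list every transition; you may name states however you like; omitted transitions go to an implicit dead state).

start=q0 accept=q4 q0-0->q0 q0-1->q1 q1-0->q2 q1-1->q1 q2-0->q0 q2-1->q3 q3-0->q2 q3-1->q4 q4-0->q2 q4-1->q1

Remember how much of `1011` the current input suffix matches. State q0 means no match yet; q1 means the last symbol is `1`; q2 means the last 2 symbols are `10`; q3 means the last 3 symbols are `101`; q4 means the last 4 symbols are `1011`. Only q4 accepts. On a mismatch, fall back to the longest proper suffix that is still a prefix of `1011`.
A 5-state machine:
        0   1  
>  q0   q0  q1 
   q1   q2  q1 
   q2   q0  q3 
   q3   q2  q4 
 * q4   q2  q1 
(> = start, * = accepting)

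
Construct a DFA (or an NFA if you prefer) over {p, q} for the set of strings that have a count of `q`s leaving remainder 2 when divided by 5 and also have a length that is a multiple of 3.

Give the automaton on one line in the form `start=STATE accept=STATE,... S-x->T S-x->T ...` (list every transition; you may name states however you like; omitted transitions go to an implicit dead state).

start=S0 accept=S7 S0-p->S1 S0-q->S2 S1-p->S3 S1-q->S4 S2-p->S4 S2-q->S5 S3-p->S0 S3-q->S6 S4-p->S6 S4-q->S7 S5-p->S7 S5-q->S8 S6-p->S2 S6-q->S9 S7-p->S9 S7-q->S10 S8-p->S10 S8-q->S11 S9-p->S5 S9-q->S12 S10-p->S12 S10-q->S13 S11-p->S13 S11-q->S3 S12-p->S8 S12-q->S14 S13-p->S14 S13-q->S0 S14-p->S11 S14-q->S1

Build one automaton per condition and run them in lockstep. One (5 states) tracks the count of `q`s modulo 5; the other (3 states) tracks the input length modulo 3. Each combined state is a pair, one component from each; accept when both components accept.
15 states suffice.
          p    q  
>  S0     S1   S2 
   S1     S3   S4 
   S2     S4   S5 
   S3     S0   S6 
   S4     S6   S7 
   S5     S7   S8 
   S6     S2   S9 
 * S7     S9  S10 
   S8    S10  S11 
   S9     S5  S12 
   S10   S12  S13 
   S11   S13   S3 
   S12    S8  S14 
   S13   S14   S0 
   S14   S11   S1 
(> = start, * = accepting)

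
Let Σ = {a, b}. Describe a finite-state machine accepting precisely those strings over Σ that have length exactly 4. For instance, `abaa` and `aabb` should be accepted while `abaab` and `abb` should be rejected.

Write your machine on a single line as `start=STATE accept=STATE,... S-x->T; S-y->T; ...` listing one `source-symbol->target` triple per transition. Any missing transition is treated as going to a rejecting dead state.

We only need to distinguish lengths 0, 1, …, 4, and '>4'. Chain s0 → s1 → s2 → s3 → s4 → s5 on every symbol, with s5 looping. Accepting states: {s4}.
With 6 states:
        a   b  
>  s0   s1  s1 
   s1   s2  s2 
   s2   s3  s3 
   s3   s4  s4 
 * s4   s5  s5 
   s5   s5  s5 
(> = start, * = accepting)

start=s0; accept=s4; s0-a->s1; s0-b->s1; s1-a->s2; s1-b->s2; s2-a->s3; s2-b->s3; s3-a->s4; s3-b->s4; s4-a->s5; s4-b->s5; s5-a->s5; s5-b->s5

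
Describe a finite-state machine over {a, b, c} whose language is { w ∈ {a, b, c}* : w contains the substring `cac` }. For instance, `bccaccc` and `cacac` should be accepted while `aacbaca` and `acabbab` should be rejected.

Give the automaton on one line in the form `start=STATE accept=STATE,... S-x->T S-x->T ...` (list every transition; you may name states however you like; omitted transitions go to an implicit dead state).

start=s0 accept=s3 s0-a->s0 s0-b->s0 s0-c->s1 s1-a->s2 s1-b->s0 s1-c->s1 s2-a->s0 s2-b->s0 s2-c->s3 s3-a->s3 s3-b->s3 s3-c->s3

Track how much of `cac` has been matched so far: state s0 is no progress, s3 is the absorbing accept state reached once `cac` has occurred. Intermediate states record partial matches; on a mismatch, fall back to the longest reusable overlap.
        a   b   c  
>  s0   s0  s0  s1 
   s1   s2  s0  s1 
   s2   s0  s0  s3 
 * s3   s3  s3  s3 
(> = start, * = accepting)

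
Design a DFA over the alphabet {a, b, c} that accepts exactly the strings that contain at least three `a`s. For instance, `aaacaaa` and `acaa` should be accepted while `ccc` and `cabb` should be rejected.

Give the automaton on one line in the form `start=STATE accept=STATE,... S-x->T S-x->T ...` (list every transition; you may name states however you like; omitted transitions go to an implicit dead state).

Count `a`s, saturating at 4: states S0 through S3 mean 0 through 3 `a`s seen; S4 means more than 3. Each `a` increments (capped at S4); other symbols loop. Accept from {S3, S4}.
A 5-state machine:
        a   b   c  
>  S0   S1  S0  S0 
   S1   S2  S1  S1 
   S2   S3  S2  S2 
 * S3   S4  S3  S3 
 * S4   S4  S4  S4 
(> = start, * = accepting)

start=S0 accept=S3,S4 S0-a->S1 S0-b->S0 S0-c->S0 S1-a->S2 S1-b->S1 S1-c->S1 S2-a->S3 S2-b->S2 S2-c->S2 S3-a->S4 S3-b->S3 S3-c->S3 S4-a->S4 S4-b->S4 S4-c->S4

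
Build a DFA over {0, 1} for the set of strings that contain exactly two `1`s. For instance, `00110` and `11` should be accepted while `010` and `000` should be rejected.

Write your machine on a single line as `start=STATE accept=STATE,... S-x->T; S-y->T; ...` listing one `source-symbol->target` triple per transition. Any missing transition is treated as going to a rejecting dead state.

start=S0; accept=S2; S0-0->S0; S0-1->S1; S1-0->S1; S1-1->S2; S2-0->S2; S2-1->S3; S3-0->S3; S3-1->S3

Count `1`s, saturating at 3: states S0 through S2 mean 0 through 2 `1`s seen; S3 means more than 2. Each `1` increments (capped at S3); other symbols loop. Accept from {S2}.
4 states suffice.
        0   1  
>  S0   S0  S1 
   S1   S1  S2 
 * S2   S2  S3 
   S3   S3  S3 
(> = start, * = accepting)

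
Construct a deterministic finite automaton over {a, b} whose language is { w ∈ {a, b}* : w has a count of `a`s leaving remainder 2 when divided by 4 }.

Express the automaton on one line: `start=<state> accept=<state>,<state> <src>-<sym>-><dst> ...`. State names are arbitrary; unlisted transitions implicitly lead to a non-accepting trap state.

start=S0 accept=S2 S0-a->S1 S0-b->S0 S1-a->S2 S1-b->S1 S2-a->S3 S2-b->S2 S3-a->S0 S3-b->S3

Keep the running count of `a`s modulo 4: each `a` advances along the cycle S0 → S1 → S2 → S3 → S0 while other symbols loop. Accept at S2.
        a   b  
>  S0   S1  S0 
   S1   S2  S1 
 * S2   S3  S2 
   S3   S0  S3 
(> = start, * = accepting)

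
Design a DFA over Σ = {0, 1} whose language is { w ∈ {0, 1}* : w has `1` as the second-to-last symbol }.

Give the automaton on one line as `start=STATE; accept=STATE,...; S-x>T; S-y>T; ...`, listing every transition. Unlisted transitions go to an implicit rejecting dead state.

start=S0; accept=S5,S6; S0-0>S1; S0-1>S2; S1-0>S3; S1-1>S4; S2-0>S5; S2-1>S6; S3-0>S3; S3-1>S4; S4-0>S5; S4-1>S6; S5-0>S3; S5-1>S4; S6-0>S5; S6-1>S6

A DFA must remember the last 2 symbols (since which symbol is second-to-last isn't known until the input ends). Use one state per possible window of the last ≤2 symbols; accept from those whose window starts with `1`.
7 states suffice.
        0   1  
>  S0   S1  S2 
   S1   S3  S4 
   S2   S5  S6 
   S3   S3  S4 
   S4   S5  S6 
 * S5   S3  S4 
 * S6   S5  S6 
(> = start, * = accepting)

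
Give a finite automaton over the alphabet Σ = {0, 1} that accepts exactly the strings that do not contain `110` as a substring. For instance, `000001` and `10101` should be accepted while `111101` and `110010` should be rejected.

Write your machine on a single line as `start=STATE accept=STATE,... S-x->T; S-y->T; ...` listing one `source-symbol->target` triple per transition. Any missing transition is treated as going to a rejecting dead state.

start=s0; accept=s0,s1,s2; s0-0->s0; s0-1->s1; s1-0->s0; s1-1->s2; s2-0->s3; s2-1->s2; s3-0->s3; s3-1->s3

Track partial matches of the forbidden pattern `110`. State s3 is a dead state reached once `110` has occurred; every other state accepts. s0 means no part of `110` is currently matched.
4 states suffice.
        0   1  
>* s0   s0  s1 
 * s1   s0  s2 
 * s2   s3  s2 
   s3   s3  s3 
(> = start, * = accepting)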